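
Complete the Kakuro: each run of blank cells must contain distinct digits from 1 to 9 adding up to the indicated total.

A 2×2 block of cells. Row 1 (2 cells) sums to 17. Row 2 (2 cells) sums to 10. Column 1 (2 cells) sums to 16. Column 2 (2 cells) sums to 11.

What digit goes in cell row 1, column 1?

9

17 in 2 cells must be {8,9}; 16 in 2 cells must be {7,9}.
The 17 across and the 16 down share only 9, so (1,1) = 9.
(1,2) = 17 − 9 = 8 completes the 17 across.
(2,1) = 16 − 9 = 7 completes the 16 down.
(2,2) = 10 − 7 = 3 completes the 10 across.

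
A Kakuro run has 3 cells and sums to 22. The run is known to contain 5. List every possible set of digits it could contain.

{5,8,9}

3 distinct digits from 1–9 sum between 6 and 24.
Keeping only sets containing 5.
Only one set works: {5,8,9}.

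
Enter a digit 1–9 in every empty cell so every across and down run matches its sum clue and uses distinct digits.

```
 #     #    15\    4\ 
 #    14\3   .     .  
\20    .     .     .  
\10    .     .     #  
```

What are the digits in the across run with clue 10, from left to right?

3 in 2 cells must be {1,2}; 4 in 2 cells must be {1,3}.
The 3 across and the 4 down share only 1, so R1C3 = 1.
R2C3 = 4 − 1 = 3 completes the 4 down.
R1C2 = 3 − 1 = 2 completes the 3 across.
No cell is forced outright now. R2C1 can only be 8 or 9 (the digits allowed by both its 20 across and its 14 down). If R2C1 = 9: that forces R2C2 = 8, after which R3C1 would have to be in {1,2,3,4,6,7,8,9} for the 10 across but in {5} for the 14 down — contradiction. So R2C1 = 8.
R2C2 = 20 − 11 = 9 completes the 20 across.
R3C1 = 14 − 8 = 6 completes the 14 down.
R3C2 = 10 − 6 = 4 completes the 10 across.

6, 4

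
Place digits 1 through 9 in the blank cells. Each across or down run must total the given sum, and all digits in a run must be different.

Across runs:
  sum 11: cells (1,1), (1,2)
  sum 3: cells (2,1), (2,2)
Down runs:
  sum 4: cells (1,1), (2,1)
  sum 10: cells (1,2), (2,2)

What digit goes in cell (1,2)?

3 in 2 cells must be {1,2}; 4 in 2 cells must be {1,3}.
The 11 across and the 4 down share only 3, so (1,1) = 3.
(1,2) = 11 − 3 = 8 completes the 11 across.
(2,1) = 4 − 3 = 1 completes the 4 down.
(2,2) = 3 − 1 = 2 completes the 3 across.

8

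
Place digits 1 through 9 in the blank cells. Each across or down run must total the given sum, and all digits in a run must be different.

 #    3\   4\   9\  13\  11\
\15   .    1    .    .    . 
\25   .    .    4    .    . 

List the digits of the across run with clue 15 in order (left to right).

15 in 5 cells must be {1,2,3,4,5}; 3 in 2 cells must be {1,2}; 4 in 2 cells must be {1,3}.
Given what's placed, R1C1 must be 2 to fit the 15 across and 3 down.
R1C3 = 9 − 4 = 5 completes the 9 down.
R1C4 = 4: the only remaining digit allowed by both the 15 across and the 13 down.
R1C5 = 15 − 12 = 3 completes the 15 across.

2, 1, 5, 4, 3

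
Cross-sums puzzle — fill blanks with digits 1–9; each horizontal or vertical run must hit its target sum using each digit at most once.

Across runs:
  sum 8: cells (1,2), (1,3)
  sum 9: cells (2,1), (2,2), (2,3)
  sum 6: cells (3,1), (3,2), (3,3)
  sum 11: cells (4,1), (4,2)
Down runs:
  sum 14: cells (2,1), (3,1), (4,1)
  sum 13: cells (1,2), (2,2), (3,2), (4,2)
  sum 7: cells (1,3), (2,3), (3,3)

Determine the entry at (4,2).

6 in 3 cells must be {1,2,3}; 7 in 3 cells must be {1,2,4}.
Nothing is forced directly, so branch on (3,3), whose candidates are 1 or 2. If (3,3) = 1: that forces (1,3) = 2, (2,3) = 4, (1,2) = 6, (2,2) = 2, after which (3,2) would have to be in {2,3} for the 6 across but in {1,4} for the 13 down — contradiction. So (3,3) = 2.
Given what's placed, (1,3) must be 1 to fit the 8 across and 7 down.
(2,3) = 7 − 3 = 4 completes the 7 down.
(1,2) = 8 − 1 = 7 completes the 8 across.
No cell is forced outright now. (3,1) can only be 1 or 3 (the digits allowed by both its 6 across and its 14 down). If (3,1) = 1: then (2,1) would have to be in {2,3} for the 9 across but in {4,5,6,7,8,9} for the 14 down — contradiction. So (3,1) = 3.
Given what's placed, (2,1) must be 2 to fit the 9 across and 14 down.
(2,2) = 9 − 6 = 3 completes the 9 across.
(3,2) = 6 − 5 = 1 completes the 6 across.
(4,1) = 14 − 5 = 9 completes the 14 down.
(4,2) = 11 − 9 = 2 completes the 11 across.

2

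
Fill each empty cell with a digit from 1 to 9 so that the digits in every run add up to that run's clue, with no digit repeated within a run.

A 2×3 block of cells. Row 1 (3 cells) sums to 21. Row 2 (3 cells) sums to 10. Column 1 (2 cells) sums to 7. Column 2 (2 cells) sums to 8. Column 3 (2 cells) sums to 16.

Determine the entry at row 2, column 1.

2

16 in 2 cells must be {7,9}.
The 10 across and the 16 down share only 7, so (2,3) = 7.
(1,3) = 16 − 7 = 9 completes the 16 down.
Nothing is forced directly, so branch on (1,1), whose candidates are 4 or 5. If (1,1) = 4: then (1,2) would have to be in {8} for the 21 across but in {1,2,3,5,6,7} for the 8 down — contradiction. So (1,1) = 5.
(1,2) = 21 − 14 = 7 completes the 21 across.
(2,1) = 7 − 5 = 2 completes the 7 down.
(2,2) = 10 − 9 = 1 completes the 10 across.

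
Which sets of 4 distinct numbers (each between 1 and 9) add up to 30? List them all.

{6,7,8,9}

4 distinct digits from 1–9 sum between 10 and 30.
Only one set works: {6,7,8,9}.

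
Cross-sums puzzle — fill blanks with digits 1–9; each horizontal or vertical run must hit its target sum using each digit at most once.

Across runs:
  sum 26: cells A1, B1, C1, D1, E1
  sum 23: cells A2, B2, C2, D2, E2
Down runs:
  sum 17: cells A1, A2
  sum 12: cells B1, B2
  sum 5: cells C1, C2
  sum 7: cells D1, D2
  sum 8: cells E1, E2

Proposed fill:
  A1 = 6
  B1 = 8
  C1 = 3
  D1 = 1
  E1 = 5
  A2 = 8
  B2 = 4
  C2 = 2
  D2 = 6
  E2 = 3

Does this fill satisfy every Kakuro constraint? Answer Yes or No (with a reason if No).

No — the across run A1–E1 sums to 23, not 26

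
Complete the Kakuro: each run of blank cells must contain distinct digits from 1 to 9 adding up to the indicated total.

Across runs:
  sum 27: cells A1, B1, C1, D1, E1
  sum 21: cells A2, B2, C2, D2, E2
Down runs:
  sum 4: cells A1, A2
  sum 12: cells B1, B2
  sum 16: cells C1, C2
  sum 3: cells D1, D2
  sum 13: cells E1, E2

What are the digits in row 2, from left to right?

3 4 7 1 6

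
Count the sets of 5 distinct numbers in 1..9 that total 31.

5 distinct digits from 1–9 sum between 15 and 35.
Enumerating: {1,6,7,8,9}, {2,5,7,8,9}, {3,4,7,8,9}, {3,5,6,8,9}, {4,5,6,7,9}.

5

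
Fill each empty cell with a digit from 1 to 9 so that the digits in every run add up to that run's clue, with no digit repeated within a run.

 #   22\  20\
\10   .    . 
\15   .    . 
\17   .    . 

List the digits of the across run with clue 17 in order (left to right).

9 8

17 in 2 cells must be {8,9}.
Nothing is forced directly, so branch on R3C1, whose candidates are 8 or 9. If R3C1 = 8: that forces R1C1 = 9, after which R1C2 would have to be in {1} for the 10 across but in {3,4,5,6,7,8,9} for the 20 down — contradiction. So R3C1 = 9.
R3C2 = 17 − 9 = 8 completes the 17 across.
Nothing is forced directly, so branch on R2C2, whose candidates are 7 or 9. If R2C2 = 7: then R1C2 would have to be in {1,2,3,4,6,7,8,9} for the 10 across but in {5} for the 20 down — contradiction. So R2C2 = 9.
R1C2 = 20 − 17 = 3 completes the 20 down.
R2C1 = 15 − 9 = 6 completes the 15 across.
R1C1 = 10 − 3 = 7 completes the 10 across.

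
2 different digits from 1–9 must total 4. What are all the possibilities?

2 distinct digits from 1–9 sum between 3 and 17.
Only one set works: {1,3}.

{1,3}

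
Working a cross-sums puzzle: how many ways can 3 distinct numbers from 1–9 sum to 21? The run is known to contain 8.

2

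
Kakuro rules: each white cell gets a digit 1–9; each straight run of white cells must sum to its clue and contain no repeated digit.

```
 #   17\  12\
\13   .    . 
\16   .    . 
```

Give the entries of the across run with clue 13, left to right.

16 in 2 cells must be {7,9}; 17 in 2 cells must be {8,9}.
The 16 across and the 17 down share only 9, so R2C1 = 9.
R2C2 = 16 − 9 = 7 completes the 16 across.
R1C1 = 17 − 9 = 8 completes the 17 down.
R1C2 = 13 − 8 = 5 completes the 13 across.

8 5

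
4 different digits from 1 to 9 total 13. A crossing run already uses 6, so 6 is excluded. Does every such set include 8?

Counterexample: {1,2,3,7} sums to 13 under that restriction without using 8.

No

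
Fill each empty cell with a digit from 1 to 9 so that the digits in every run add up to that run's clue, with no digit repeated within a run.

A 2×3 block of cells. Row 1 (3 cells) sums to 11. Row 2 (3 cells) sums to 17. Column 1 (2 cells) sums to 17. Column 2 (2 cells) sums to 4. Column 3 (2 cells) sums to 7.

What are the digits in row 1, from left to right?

8, 1, 2

17 in 2 cells must be {8,9}; 4 in 2 cells must be {1,3}.
The 11 across and the 17 down share only 8, so (1,1) = 8.
Given what's placed, (1,2) must be 1 to fit the 11 across and 4 down.
(1,3) = 11 − 9 = 2 completes the 11 across.
(2,1) = 17 − 8 = 9 completes the 17 down.
(2,2) = 4 − 1 = 3 completes the 4 down.
(2,3) = 17 − 12 = 5 completes the 17 across.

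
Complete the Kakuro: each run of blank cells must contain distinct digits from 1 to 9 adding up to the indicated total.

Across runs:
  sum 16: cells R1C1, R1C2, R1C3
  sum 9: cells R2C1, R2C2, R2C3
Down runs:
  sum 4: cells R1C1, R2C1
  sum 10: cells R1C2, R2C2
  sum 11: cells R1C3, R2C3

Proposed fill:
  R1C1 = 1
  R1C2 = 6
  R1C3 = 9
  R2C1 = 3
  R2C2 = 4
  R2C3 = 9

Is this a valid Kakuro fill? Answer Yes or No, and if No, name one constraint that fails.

No — the across run R2C1–R2C3 sums to 16, not 9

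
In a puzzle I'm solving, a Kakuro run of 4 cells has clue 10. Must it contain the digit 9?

No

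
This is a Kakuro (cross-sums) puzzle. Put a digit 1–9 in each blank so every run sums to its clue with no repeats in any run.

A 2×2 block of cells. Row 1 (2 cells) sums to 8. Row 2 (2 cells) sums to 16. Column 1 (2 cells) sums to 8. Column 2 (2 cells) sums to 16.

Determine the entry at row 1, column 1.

1

16 in 2 cells must be {7,9}.
The 8 across and the 16 down share only 7, so (1,2) = 7.
The 16 across and the 8 down share only 7, so (2,1) = 7.
(2,2) = 16 − 7 = 9 completes the 16 across.
(1,1) = 8 − 7 = 1 completes the 8 across.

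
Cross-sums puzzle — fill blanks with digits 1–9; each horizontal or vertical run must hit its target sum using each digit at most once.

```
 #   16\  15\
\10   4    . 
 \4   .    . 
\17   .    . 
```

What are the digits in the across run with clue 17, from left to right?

9 8

4 in 2 cells must be {1,3}; 17 in 2 cells must be {8,9}.
R1C2 = 10 − 4 = 6 completes the 10 across.
R2C1 = 3: the only remaining digit allowed by both the 4 across and the 16 down.
R2C2 = 4 − 3 = 1 completes the 4 across.
R3C1 = 16 − 7 = 9 completes the 16 down.
R3C2 = 17 − 9 = 8 completes the 17 across.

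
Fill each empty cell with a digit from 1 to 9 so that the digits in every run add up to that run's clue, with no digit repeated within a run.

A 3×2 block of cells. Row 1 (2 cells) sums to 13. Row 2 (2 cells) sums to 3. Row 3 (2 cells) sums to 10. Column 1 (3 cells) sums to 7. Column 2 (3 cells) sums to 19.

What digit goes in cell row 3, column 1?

2

3 in 2 cells must be {1,2}; 7 in 3 cells must be {1,2,4}.
The 13 across and the 7 down share only 4, so (1,1) = 4.
(1,2) = 13 − 4 = 9 completes the 13 across.
Given what's placed, (2,2) must be 2 to fit the 3 across and 19 down.
(3,2) = 19 − 11 = 8 completes the 19 down.
(2,1) = 3 − 2 = 1 completes the 3 across.
(3,1) = 10 − 8 = 2 completes the 10 across.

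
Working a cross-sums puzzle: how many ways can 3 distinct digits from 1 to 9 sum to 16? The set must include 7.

3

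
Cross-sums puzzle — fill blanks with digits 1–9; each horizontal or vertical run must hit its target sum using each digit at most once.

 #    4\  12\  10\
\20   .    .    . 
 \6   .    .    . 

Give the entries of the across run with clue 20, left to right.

6 in 3 cells must be {1,2,3}; 4 in 2 cells must be {1,3}.
The 20 across and the 4 down share only 3, so R1C1 = 3.
R2C1 = 4 − 3 = 1 completes the 4 down.
Given what's placed, R2C2 must be 3 to fit the 6 across and 12 down.
R2C3 = 6 − 4 = 2 completes the 6 across.
R1C2 = 12 − 3 = 9 completes the 12 down.
R1C3 = 20 − 12 = 8 completes the 20 across.

3 9 8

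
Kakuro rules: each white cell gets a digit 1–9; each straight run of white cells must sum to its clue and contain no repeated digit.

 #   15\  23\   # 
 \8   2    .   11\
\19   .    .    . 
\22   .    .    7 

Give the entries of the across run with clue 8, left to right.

2 6

23 in 3 cells must be {6,8,9}.
R1C2 = 8 − 2 = 6 completes the 8 across.
R2C3 = 11 − 7 = 4 completes the 11 down.
R3C2 = 9: the only remaining digit allowed by both the 22 across and the 23 down.
R2C2 = 23 − 15 = 8 completes the 23 down.
R3C1 = 22 − 16 = 6 completes the 22 across.
R2C1 = 19 − 12 = 7 completes the 19 across.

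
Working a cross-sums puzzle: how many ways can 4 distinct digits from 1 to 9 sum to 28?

2

4 distinct digits from 1–9 sum between 10 and 30.
Enumerating: {4,7,8,9}, {5,6,8,9}.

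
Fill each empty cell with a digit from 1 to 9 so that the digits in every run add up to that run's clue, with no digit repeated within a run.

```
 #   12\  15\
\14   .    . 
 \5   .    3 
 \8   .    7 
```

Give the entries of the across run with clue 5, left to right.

2 3

R1C2 = 15 − 10 = 5 completes the 15 down.
R2C1 = 5 − 3 = 2 completes the 5 across.
R3C1 = 8 − 7 = 1 completes the 8 across.
R1C1 = 14 − 5 = 9 completes the 14 across.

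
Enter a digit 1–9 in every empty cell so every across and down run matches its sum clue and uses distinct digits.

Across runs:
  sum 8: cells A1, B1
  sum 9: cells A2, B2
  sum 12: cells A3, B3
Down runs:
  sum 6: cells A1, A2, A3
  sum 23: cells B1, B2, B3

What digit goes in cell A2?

6 in 3 cells must be {1,2,3}; 23 in 3 cells must be {6,8,9}.
The 8 across and the 23 down share only 6, so B1 = 6.
Given what's placed, B2 must be 8 to fit the 9 across and 23 down.
A3 = 3: only digit in both the 12-across and 6-down candidate sets.
B3 = 12 − 3 = 9 completes the 12 across.
A1 = 8 − 6 = 2 completes the 8 across.
A2 = 9 − 8 = 1 completes the 9 across.

1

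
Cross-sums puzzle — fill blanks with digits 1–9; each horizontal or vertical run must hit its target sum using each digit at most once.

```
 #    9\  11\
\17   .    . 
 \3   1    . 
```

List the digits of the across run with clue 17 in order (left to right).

8 9

17 in 2 cells must be {8,9}; 3 in 2 cells must be {1,2}.
R1C1 = 9 − 1 = 8 completes the 9 down.
R1C2 = 17 − 8 = 9 completes the 17 across.
R2C2 = 3 − 1 = 2 completes the 3 across.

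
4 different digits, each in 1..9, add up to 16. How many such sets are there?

8

4 distinct digits from 1–9 sum between 10 and 30.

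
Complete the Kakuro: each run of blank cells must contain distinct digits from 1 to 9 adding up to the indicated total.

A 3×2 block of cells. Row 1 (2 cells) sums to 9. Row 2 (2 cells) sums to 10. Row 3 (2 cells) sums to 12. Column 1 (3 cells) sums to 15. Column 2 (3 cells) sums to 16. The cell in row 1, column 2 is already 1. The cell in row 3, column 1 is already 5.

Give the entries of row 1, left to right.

(1,1) = 9 − 1 = 8 completes the 9 across.
(2,1) = 15 − 13 = 2 completes the 15 down.
(2,2) = 10 − 2 = 8 completes the 10 across.
(3,2) = 12 − 5 = 7 completes the 12 across.

8, 1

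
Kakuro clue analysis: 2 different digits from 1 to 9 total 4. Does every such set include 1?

Yes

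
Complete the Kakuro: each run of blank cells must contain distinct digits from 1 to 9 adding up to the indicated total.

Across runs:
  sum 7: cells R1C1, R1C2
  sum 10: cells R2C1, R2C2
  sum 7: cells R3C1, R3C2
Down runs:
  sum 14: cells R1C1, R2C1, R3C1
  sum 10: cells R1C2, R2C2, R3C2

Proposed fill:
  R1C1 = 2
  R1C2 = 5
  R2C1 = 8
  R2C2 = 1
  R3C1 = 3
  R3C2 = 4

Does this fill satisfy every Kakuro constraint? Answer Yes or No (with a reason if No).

No — the across run R2C1–R2C2 sums to 9, not 10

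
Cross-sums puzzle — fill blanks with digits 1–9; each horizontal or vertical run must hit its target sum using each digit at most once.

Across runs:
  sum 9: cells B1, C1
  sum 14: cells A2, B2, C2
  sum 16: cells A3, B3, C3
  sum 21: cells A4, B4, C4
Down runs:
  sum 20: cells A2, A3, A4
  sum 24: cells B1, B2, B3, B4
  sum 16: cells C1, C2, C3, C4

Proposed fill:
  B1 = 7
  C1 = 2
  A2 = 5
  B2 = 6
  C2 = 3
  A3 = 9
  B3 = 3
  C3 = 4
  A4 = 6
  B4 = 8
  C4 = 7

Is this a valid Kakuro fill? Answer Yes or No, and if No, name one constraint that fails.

Across: 7+2=9; 5+6+3=14; 9+3+4=16; 6+8+7=21. Down: 5+9+6=20; 7+6+3+8=24; 2+3+4+7=16. No digit repeats within any run.

Yes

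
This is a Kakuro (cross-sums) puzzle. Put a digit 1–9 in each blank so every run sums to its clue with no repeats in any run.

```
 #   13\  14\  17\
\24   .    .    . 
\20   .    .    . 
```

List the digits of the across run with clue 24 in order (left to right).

7 9 8

24 in 3 cells must be {7,8,9}; 17 in 2 cells must be {8,9}.
Nothing is forced directly, so branch on R1C2, whose candidates are 8 or 9. If R1C2 = 8: that forces R1C3 = 9, R2C2 = 6, after which R2C3 would have to be in {5,9} for the 20 across but in {8} for the 17 down — contradiction. So R1C2 = 9.
Given what's placed, R1C3 must be 8 to fit the 24 across and 17 down.
R2C2 = 14 − 9 = 5 completes the 14 down.
R2C3 = 17 − 8 = 9 completes the 17 down.
R1C1 = 24 − 17 = 7 completes the 24 across.
R2C1 = 20 − 14 = 6 completes the 20 across.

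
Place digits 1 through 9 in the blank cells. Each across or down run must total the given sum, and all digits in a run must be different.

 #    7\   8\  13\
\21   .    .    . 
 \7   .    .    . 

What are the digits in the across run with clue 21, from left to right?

7 in 3 cells must be {1,2,4}.
The 7 across and the 13 down share only 4, so R2C3 = 4.
R1C3 = 13 − 4 = 9 completes the 13 down.
Nothing is forced directly, so branch on R1C1, whose candidates are 4 or 5. If R1C1 = 4: then R1C2 would have to be in {8} for the 21 across but in {1,2,3,5,6,7} for the 8 down — contradiction. So R1C1 = 5.
R1C2 = 21 − 14 = 7 completes the 21 across.
R2C1 = 7 − 5 = 2 completes the 7 down.
R2C2 = 7 − 6 = 1 completes the 7 across.

5 7 9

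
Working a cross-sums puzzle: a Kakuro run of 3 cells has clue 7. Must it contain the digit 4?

Yes

The only way to make 7 from 3 distinct digits is {1,2,4}, which contains 4.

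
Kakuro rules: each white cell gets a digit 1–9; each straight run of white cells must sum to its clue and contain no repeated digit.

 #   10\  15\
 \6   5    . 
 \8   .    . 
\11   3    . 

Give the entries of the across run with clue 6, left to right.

5, 1

R1C2 = 6 − 5 = 1 completes the 6 across.
R2C1 = 10 − 8 = 2 completes the 10 down.
R2C2 = 8 − 2 = 6 completes the 8 across.
R3C2 = 11 − 3 = 8 completes the 11 across.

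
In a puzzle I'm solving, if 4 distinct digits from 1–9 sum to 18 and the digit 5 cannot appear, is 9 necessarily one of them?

No

Counterexample: {1,2,7,8} sums to 18 under that restriction without using 9.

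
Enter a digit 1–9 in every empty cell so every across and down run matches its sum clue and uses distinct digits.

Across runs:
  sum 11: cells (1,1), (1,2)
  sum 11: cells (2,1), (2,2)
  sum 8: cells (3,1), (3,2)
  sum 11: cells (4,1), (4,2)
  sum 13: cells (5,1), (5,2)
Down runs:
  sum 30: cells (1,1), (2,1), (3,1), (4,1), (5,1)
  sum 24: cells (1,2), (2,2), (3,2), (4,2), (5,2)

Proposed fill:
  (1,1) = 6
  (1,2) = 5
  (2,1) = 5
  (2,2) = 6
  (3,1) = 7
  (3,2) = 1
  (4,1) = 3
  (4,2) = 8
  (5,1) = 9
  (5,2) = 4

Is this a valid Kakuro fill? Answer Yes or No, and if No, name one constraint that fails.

Yes

Across: 6+5=11; 5+6=11; 7+1=8; 3+8=11; 9+4=13. Down: 6+5+7+3+9=30; 5+6+1+8+4=24. No digit repeats within any run.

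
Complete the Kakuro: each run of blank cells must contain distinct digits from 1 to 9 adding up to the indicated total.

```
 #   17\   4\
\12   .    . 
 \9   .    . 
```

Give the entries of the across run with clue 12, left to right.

9 3

17 in 2 cells must be {8,9}; 4 in 2 cells must be {1,3}.
The 12 across and the 4 down share only 3, so R1C2 = 3.
The 9 across and the 17 down share only 8, so R2C1 = 8.
R2C2 = 9 − 8 = 1 completes the 9 across.
R1C1 = 12 − 3 = 9 completes the 12 across.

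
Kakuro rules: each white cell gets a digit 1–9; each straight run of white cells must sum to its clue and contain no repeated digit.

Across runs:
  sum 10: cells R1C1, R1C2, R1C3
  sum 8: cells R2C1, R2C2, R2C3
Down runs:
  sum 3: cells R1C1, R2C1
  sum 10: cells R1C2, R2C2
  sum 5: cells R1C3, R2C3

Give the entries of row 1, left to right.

2 7 1

3 in 2 cells must be {1,2}.
Nothing is forced directly, so branch on R1C1, whose candidates are 1 or 2. If R1C1 = 1: that forces R2C1 = 2, R2C2 = 1, after which R2C3 would have to be in {5} for the 8 across but in {1,2,3,4} for the 5 down — contradiction. So R1C1 = 2.
R2C1 = 3 − 2 = 1 completes the 3 down.
Nothing is forced directly, so branch on R1C3, whose candidates are 1 or 3. If R1C3 = 3: then R1C2 would have to be in {5} for the 10 across but in {1,2,3,4,6,7,8,9} for the 10 down — contradiction. So R1C3 = 1.
R1C2 = 10 − 3 = 7 completes the 10 across.
R2C2 = 10 − 7 = 3 completes the 10 down.
R2C3 = 8 − 4 = 4 completes the 8 across.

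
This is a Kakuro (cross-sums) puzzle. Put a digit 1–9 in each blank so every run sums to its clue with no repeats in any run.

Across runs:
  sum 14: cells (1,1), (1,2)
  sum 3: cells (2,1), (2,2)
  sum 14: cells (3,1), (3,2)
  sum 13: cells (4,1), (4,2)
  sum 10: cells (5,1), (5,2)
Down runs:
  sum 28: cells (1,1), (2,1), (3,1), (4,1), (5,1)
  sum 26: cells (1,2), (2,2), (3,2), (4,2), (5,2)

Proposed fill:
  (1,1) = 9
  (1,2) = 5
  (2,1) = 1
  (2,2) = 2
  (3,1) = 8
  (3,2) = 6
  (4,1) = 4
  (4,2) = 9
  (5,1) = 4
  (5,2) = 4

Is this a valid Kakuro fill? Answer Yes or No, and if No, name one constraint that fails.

No — the across run (5,1)–(5,2) sums to 8, not 10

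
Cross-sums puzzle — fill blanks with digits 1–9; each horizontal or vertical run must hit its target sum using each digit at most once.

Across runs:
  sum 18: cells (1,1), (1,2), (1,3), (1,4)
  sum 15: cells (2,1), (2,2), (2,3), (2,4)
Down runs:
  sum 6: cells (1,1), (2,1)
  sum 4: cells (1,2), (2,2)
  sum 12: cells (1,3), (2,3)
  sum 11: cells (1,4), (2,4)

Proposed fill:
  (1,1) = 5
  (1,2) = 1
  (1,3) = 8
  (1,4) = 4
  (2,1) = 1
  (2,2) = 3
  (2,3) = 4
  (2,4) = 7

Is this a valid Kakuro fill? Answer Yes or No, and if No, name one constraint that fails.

Yes

Across: 5+1+8+4=18; 1+3+4+7=15. Down: 5+1=6; 1+3=4; 8+4=12; 4+7=11. No digit repeats within any run.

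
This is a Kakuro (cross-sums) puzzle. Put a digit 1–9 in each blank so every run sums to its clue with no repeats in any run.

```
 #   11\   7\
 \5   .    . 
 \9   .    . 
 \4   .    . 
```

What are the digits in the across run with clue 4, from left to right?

3 1

4 in 2 cells must be {1,3}; 7 in 3 cells must be {1,2,4}.
The 4 across and the 7 down share only 1, so R3C2 = 1.
R3C1 = 4 − 1 = 3 completes the 4 across.
Nothing is forced directly, so branch on R1C1, whose candidates are 1 or 2. If R1C1 = 2: then R1C2 would have to be in {3} for the 5 across but in {2,4} for the 7 down — contradiction. So R1C1 = 1.
R1C2 = 5 − 1 = 4 completes the 5 across.
R2C1 = 11 − 4 = 7 completes the 11 down.
R2C2 = 9 − 7 = 2 completes the 9 across.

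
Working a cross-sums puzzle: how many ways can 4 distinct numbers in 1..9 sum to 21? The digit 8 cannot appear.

6

4 distinct digits from 1–9 sum between 10 and 30.
Dropping sets that contain 8.
Enumerating: {1,4,7,9}, {1,5,6,9}, {2,3,7,9}, {2,4,6,9}, {3,4,5,9}, {3,5,6,7}.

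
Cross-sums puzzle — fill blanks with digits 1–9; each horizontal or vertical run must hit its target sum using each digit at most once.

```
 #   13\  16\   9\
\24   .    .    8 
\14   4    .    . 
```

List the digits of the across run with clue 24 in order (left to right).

9, 7, 8

24 in 3 cells must be {7,8,9}; 16 in 2 cells must be {7,9}.
R1C1 = 13 − 4 = 9 completes the 13 down.
R1C2 = 24 − 17 = 7 completes the 24 across.
R2C2 = 16 − 7 = 9 completes the 16 down.
R2C3 = 14 − 13 = 1 completes the 14 across.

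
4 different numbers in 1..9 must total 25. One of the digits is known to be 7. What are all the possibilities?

4 distinct digits from 1–9 sum between 10 and 30.
Keeping only sets containing 7.

{1,7,8,9}; {3,6,7,9}; {4,5,7,9}; {4,6,7,8}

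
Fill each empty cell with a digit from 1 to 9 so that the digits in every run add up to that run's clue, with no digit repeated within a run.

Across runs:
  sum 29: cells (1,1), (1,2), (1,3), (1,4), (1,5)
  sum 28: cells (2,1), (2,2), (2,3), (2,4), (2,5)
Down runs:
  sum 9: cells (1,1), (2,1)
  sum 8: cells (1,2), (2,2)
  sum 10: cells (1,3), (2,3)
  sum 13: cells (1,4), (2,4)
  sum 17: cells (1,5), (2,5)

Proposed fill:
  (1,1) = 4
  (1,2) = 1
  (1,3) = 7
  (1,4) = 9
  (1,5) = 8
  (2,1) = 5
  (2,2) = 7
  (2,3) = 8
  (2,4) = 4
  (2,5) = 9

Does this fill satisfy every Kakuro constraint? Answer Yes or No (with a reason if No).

No — the down run (1,3)–(2,3) sums to 15, not 10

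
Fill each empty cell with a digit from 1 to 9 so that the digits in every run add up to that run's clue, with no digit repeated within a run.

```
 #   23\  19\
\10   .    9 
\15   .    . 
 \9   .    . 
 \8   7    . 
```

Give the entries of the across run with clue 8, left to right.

7, 1

R1C1 = 10 − 9 = 1 completes the 10 across.
Given what's placed, R3C1 must be 6 to fit the 9 across and 23 down.
R3C2 = 9 − 6 = 3 completes the 9 across.
R4C2 = 8 − 7 = 1 completes the 8 across.
R2C1 = 23 − 14 = 9 completes the 23 down.
R2C2 = 15 − 9 = 6 completes the 15 across.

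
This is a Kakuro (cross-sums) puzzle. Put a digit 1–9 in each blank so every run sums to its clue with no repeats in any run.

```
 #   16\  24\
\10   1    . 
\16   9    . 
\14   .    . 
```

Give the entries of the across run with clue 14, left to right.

16 in 2 cells must be {7,9}; 24 in 3 cells must be {7,8,9}.
R1C2 = 10 − 1 = 9 completes the 10 across.
R2C2 = 16 − 9 = 7 completes the 16 across.
R3C1 = 16 − 10 = 6 completes the 16 down.
R3C2 = 14 − 6 = 8 completes the 14 across.

6 8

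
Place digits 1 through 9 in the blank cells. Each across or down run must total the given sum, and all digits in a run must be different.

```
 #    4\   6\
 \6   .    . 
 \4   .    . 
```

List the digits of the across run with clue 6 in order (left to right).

1 5

4 in 2 cells must be {1,3}.
The 6 across and the 4 down share only 1, so R1C1 = 1.
R1C2 = 6 − 1 = 5 completes the 6 across.
R2C1 = 4 − 1 = 3 completes the 4 down.
R2C2 = 4 − 3 = 1 completes the 4 across.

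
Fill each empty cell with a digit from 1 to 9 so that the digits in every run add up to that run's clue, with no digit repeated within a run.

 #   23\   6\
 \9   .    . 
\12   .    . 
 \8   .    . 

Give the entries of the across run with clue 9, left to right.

23 in 3 cells must be {6,8,9}; 6 in 3 cells must be {1,2,3}.
The 12 across and the 6 down share only 3, so R2C2 = 3.
The 8 across and the 23 down share only 6, so R3C1 = 6.
R3C2 = 8 − 6 = 2 completes the 8 across.
R1C1 = 8: the only remaining digit allowed by both the 9 across and the 23 down.
R1C2 = 9 − 8 = 1 completes the 9 across.
R2C1 = 12 − 3 = 9 completes the 12 across.

8 1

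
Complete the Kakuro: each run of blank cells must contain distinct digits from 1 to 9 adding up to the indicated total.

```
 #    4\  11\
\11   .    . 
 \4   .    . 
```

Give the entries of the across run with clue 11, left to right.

3, 8

4 in 2 cells must be {1,3}.
The 11 across and the 4 down share only 3, so R1C1 = 3.
R1C2 = 11 − 3 = 8 completes the 11 across.
R2C1 = 4 − 3 = 1 completes the 4 down.
R2C2 = 4 − 1 = 3 completes the 4 across.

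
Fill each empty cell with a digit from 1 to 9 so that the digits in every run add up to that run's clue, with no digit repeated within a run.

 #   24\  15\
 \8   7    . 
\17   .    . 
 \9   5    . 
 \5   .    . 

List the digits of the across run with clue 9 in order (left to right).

5 4

17 in 2 cells must be {8,9}.
R1C2 = 8 − 7 = 1 completes the 8 across.
R3C2 = 9 − 5 = 4 completes the 9 across.
R2C2 = 8: the only remaining digit allowed by both the 17 across and the 15 down.
R4C2 = 15 − 13 = 2 completes the 15 down.
R2C1 = 17 − 8 = 9 completes the 17 across.
R4C1 = 5 − 2 = 3 completes the 5 across.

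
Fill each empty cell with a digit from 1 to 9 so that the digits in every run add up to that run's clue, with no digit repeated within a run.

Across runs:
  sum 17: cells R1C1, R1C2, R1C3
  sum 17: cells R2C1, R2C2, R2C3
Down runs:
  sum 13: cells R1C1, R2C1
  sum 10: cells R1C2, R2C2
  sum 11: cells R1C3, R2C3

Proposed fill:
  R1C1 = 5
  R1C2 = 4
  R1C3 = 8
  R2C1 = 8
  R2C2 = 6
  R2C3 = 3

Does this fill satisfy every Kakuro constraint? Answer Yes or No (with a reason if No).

Across: 5+4+8=17; 8+6+3=17. Down: 5+8=13; 4+6=10; 8+3=11. No digit repeats within any run.

Yes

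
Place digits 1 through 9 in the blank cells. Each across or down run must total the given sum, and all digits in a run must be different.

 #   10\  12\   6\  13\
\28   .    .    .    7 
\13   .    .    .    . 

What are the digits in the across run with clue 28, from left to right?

9 8 4 7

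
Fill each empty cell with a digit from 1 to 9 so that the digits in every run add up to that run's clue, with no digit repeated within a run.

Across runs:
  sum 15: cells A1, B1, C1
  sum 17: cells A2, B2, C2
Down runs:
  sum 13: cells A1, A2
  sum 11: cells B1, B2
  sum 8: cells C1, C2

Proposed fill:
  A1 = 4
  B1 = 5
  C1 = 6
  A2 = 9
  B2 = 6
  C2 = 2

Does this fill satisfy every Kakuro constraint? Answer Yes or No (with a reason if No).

Yes

Across: 4+5+6=15; 9+6+2=17. Down: 4+9=13; 5+6=11; 6+2=8. No digit repeats within any run.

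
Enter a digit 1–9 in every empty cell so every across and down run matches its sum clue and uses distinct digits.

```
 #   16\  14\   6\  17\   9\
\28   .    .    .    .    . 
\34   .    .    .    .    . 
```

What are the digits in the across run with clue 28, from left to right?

9, 6, 2, 8, 3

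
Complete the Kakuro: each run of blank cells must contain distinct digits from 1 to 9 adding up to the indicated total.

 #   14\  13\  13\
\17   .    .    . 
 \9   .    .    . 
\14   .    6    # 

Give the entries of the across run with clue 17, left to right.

R3C1 = 14 − 6 = 8 completes the 14 across.
No cell is forced outright now. R2C3 can only be 4 or 5 or 6 (the digits allowed by both its 9 across and its 13 down). If R2C3 = 4: that forces R1C3 = 9, R2C1 = 2, R2C2 = 3, after which R1C1 would have to be in {1,2,3,5,6,7} for the 17 across but in {4} for the 14 down — contradiction. If R2C3 = 6: that forces R1C3 = 7, R2C2 = 2, after which R1C2 would have to be in {1,2,4,6,8,9} for the 17 across but in {5} for the 13 down — contradiction. So R2C3 = 5.
R1C3 = 13 − 5 = 8 completes the 13 down.
Given what's placed, R2C1 must be 1 to fit the 9 across and 14 down.
R2C2 = 9 − 6 = 3 completes the 9 across.
R1C1 = 14 − 9 = 5 completes the 14 down.
R1C2 = 17 − 13 = 4 completes the 17 across.

5 4 8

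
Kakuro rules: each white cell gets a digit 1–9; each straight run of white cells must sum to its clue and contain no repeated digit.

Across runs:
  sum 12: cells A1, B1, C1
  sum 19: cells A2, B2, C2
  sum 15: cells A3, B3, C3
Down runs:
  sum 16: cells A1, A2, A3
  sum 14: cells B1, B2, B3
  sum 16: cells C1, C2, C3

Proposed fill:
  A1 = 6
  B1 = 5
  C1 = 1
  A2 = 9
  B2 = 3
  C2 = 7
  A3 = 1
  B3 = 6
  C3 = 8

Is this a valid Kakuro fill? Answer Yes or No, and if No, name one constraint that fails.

Across: 6+5+1=12; 9+3+7=19; 1+6+8=15. Down: 6+9+1=16; 5+3+6=14; 1+7+8=16. No digit repeats within any run.

Yes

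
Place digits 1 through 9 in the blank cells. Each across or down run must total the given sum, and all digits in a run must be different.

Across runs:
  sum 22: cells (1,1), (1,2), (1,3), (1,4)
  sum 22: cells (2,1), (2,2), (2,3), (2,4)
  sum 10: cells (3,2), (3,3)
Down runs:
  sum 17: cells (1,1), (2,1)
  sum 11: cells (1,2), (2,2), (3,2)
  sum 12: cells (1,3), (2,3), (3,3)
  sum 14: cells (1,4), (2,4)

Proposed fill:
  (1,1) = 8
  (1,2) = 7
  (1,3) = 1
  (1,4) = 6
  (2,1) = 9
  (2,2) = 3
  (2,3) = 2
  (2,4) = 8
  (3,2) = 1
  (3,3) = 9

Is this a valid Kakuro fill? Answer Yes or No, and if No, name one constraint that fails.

Yes

Across: 8+7+1+6=22; 9+3+2+8=22; 1+9=10. Down: 8+9=17; 7+3+1=11; 1+2+9=12; 6+8=14. No digit repeats within any run.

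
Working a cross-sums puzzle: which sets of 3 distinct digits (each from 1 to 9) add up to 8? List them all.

{1,2,5}; {1,3,4}

3 distinct digits from 1–9 sum between 6 and 24.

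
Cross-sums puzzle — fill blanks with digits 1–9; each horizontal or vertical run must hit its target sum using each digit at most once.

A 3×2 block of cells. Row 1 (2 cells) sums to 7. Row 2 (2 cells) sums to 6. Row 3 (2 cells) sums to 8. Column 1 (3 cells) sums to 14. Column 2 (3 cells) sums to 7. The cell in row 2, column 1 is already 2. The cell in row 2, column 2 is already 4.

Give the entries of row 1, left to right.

5 2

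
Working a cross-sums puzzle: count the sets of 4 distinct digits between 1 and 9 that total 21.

11

4 distinct digits from 1–9 sum between 10 and 30.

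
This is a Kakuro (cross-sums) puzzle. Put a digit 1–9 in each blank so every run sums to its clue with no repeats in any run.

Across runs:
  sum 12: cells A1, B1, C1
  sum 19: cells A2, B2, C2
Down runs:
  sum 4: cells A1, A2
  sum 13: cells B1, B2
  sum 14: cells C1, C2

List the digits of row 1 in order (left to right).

1 6 5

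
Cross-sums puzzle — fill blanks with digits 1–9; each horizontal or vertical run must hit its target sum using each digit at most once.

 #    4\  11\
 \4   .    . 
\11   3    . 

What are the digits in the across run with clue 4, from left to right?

4 in 2 cells must be {1,3}.
R1C1 = 4 − 3 = 1 completes the 4 down.
R1C2 = 4 − 1 = 3 completes the 4 across.
R2C2 = 11 − 3 = 8 completes the 11 across.

1, 3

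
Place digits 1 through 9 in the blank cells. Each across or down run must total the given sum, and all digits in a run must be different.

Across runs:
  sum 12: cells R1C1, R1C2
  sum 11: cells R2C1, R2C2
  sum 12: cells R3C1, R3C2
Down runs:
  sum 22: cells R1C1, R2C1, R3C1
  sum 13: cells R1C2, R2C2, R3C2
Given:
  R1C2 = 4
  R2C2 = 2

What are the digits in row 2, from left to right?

9 2

R1C1 = 12 − 4 = 8 completes the 12 across.
R2C1 = 11 − 2 = 9 completes the 11 across.
R3C1 = 22 − 17 = 5 completes the 22 down.
R3C2 = 12 − 5 = 7 completes the 12 across.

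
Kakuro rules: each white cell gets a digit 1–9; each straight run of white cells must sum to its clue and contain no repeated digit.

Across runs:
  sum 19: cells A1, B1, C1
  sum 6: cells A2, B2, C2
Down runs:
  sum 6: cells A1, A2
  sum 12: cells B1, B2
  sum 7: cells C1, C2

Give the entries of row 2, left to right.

2, 3, 1

6 in 3 cells must be {1,2,3}.
The 6 across and the 12 down share only 3, so B2 = 3.
B1 = 12 − 3 = 9 completes the 12 down.
Nothing is forced directly, so branch on A1, whose candidates are 2 or 4. If A1 = 2: then C1 would have to be in {8} for the 19 across but in {1,2,3,4,5,6} for the 7 down — contradiction. So A1 = 4.
C1 = 19 − 13 = 6 completes the 19 across.
A2 = 6 − 4 = 2 completes the 6 down.
C2 = 6 − 5 = 1 completes the 6 across.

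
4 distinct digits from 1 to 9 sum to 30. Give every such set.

{6,7,8,9}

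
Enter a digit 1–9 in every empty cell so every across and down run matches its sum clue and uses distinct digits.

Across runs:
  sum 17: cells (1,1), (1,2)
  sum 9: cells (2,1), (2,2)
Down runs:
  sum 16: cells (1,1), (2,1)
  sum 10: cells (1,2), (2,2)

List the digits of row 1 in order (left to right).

17 in 2 cells must be {8,9}; 16 in 2 cells must be {7,9}.
The 17 across and the 16 down share only 9, so (1,1) = 9.
(1,2) = 17 − 9 = 8 completes the 17 across.
(2,1) = 16 − 9 = 7 completes the 16 down.
(2,2) = 9 − 7 = 2 completes the 9 across.

9 8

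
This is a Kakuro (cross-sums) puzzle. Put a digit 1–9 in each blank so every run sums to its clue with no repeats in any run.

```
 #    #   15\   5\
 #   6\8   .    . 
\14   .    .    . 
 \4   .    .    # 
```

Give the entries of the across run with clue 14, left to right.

5 7 2

4 in 2 cells must be {1,3}.
The 4 across and the 6 down share only 1, so R3C1 = 1.
R3C2 = 4 − 1 = 3 completes the 4 across.
R2C1 = 6 − 1 = 5 completes the 6 down.
No cell is forced outright now. R2C2 can only be 7 or 8 (the digits allowed by both its 14 across and its 15 down). If R2C2 = 8: then R1C2 would have to be in {1,2,3,5,6,7} for the 8 across but in {4} for the 15 down — contradiction. So R2C2 = 7.
R1C2 = 15 − 10 = 5 completes the 15 down.
R1C3 = 8 − 5 = 3 completes the 8 across.
R2C3 = 14 − 12 = 2 completes the 14 across.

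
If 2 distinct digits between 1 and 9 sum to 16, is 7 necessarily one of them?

The only way to make 16 from 2 distinct digits is {7,9}, which contains 7.

Yes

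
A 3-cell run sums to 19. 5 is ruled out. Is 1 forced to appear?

No

Counterexample: {2,8,9} sums to 19 under that restriction without using 1.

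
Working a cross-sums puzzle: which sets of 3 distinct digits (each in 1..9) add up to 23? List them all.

3 distinct digits from 1–9 sum between 6 and 24.
Only one set works: {6,8,9}.

{6,8,9}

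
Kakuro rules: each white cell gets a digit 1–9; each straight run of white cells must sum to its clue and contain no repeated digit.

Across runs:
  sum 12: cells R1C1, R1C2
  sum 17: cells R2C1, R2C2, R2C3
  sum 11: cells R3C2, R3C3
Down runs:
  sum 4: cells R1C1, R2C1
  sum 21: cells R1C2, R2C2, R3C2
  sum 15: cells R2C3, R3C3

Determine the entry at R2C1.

1

4 in 2 cells must be {1,3}.
The 12 across and the 4 down share only 3, so R1C1 = 3.
R1C2 = 12 − 3 = 9 completes the 12 across.
R2C1 = 4 − 3 = 1 completes the 4 down.
R2C2 = 7: the only remaining digit allowed by both the 17 across and the 21 down.
R2C3 = 17 − 8 = 9 completes the 17 across.
R3C2 = 21 − 16 = 5 completes the 21 down.
R3C3 = 11 − 5 = 6 completes the 11 across.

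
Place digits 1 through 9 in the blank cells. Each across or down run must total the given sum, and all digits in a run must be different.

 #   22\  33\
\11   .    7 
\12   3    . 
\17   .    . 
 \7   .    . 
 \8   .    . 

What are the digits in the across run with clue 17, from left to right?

17 in 2 cells must be {8,9}.
R1C1 = 11 − 7 = 4 completes the 11 across.
R2C2 = 12 − 3 = 9 completes the 12 across.
R3C2 = 8: the only remaining digit allowed by both the 17 across and the 33 down.
R3C1 = 17 − 8 = 9 completes the 17 across.

9 8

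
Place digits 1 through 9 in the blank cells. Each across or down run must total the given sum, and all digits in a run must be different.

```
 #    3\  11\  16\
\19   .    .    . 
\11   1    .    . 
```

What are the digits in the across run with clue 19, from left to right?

3 in 2 cells must be {1,2}; 16 in 2 cells must be {7,9}.
R1C1 = 3 − 1 = 2 completes the 3 down.
R1C3 = 9: the only remaining digit allowed by both the 19 across and the 16 down.
R2C3 = 16 − 9 = 7 completes the 16 down.
R1C2 = 19 − 11 = 8 completes the 19 across.
R2C2 = 11 − 8 = 3 completes the 11 across.

2 8 9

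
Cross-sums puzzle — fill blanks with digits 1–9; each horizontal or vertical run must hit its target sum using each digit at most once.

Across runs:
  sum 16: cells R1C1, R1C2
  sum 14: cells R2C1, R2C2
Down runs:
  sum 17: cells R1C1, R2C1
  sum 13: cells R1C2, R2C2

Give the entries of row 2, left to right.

8 6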